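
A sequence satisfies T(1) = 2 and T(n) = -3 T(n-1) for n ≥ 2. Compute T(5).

162

T(2) = -3(2) = -6
T(3) = -3(-6) = 18
T(4) = -3(18) = -54
T(5) = -3(-54) = 162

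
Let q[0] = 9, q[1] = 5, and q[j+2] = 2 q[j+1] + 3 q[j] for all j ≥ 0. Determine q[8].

q[2] = 2*5 + 3*9 = 37
q[3] = 2*37 + 3*5 = 89
q[4] = 2*89 + 3*37 = 289
q[5] = 2*289 + 3*89 = 845
q[6] = 2*845 + 3*289 = 2557
q[7] = 2*2557 + 3*845 = 7649
q[8] = 2*7649 + 3*2557 = 22969

22969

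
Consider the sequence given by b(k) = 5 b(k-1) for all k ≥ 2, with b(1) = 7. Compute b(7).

b(2) = 5·7 = 35
b(3) = 5·35 = 175
b(4) = 5·175 = 875
b(5) = 5·875 = 4375
b(6) = 5·4375 = 21875
b(7) = 5·21875 = 109375

109375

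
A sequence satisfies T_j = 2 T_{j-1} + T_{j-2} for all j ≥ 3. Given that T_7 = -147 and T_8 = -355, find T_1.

Rearranging, T_{j-2} = T_j - 2 T_{j-1}.
T_6 = -355 - 2*(-147) = -61
T_5 = -147 - 2*(-61) = -25
T_4 = -61 - 2*(-25) = -11
T_3 = -25 - 2*(-11) = -3
T_2 = -11 - 2*(-3) = -5
T_1 = -3 - 2*(-5) = 7

7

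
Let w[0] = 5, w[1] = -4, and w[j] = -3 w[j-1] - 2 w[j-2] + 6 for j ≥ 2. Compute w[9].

w[2] = -3*(-4) - 2*5 + 6 = 8
w[3] = -3*8 - 2*(-4) + 6 = -10
w[4] = -3*(-10) - 2*8 + 6 = 20
w[5] = -3*20 - 2*(-10) + 6 = -34
w[6] = -3*(-34) - 2*20 + 6 = 68
w[7] = -3*68 - 2*(-34) + 6 = -130
w[8] = -3*(-130) - 2*68 + 6 = 260
w[9] = -3*260 - 2*(-130) + 6 = -514

-514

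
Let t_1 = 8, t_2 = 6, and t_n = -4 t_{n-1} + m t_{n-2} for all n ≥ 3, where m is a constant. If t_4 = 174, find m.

-3

t_3 = -24 + 8m
t_4 = 96 - 26m
So 96 - 26m = 174, giving m = -3.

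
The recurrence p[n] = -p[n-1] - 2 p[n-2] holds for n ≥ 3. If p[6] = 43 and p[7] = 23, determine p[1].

Rearranging, p[n-2] = (p[n] + p[n-1]) / -2.
p[5] = (23 + 43) / -2 = 66/-2 = -33
p[4] = (43 + (-33)) / -2 = 10/-2 = -5
p[3] = (-33 + (-5)) / -2 = -38/-2 = 19
p[2] = (-5 + 19) / -2 = 14/-2 = -7
p[1] = (19 + (-7)) / -2 = 12/-2 = -6

-6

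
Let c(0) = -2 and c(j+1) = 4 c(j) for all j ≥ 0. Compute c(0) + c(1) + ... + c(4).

c(1) = 4·(-2) = -8
c(2) = 4·(-8) = -32
c(3) = 4·(-32) = -128
c(4) = 4·(-128) = -512
Sum = (-2) + (-8) + (-32) + (-128) + (-512) = -682

-682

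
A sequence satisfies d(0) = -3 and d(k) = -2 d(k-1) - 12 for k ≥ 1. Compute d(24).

16777212

The fixed point is -12/(1 + 2) = -4, so d(k) + 4 = -2(d(k-1) + 4).
Hence d(k) = 1·(-2)^k - 4.
d(24) = 1·(-2)^{24} - 4 = 1·16777216 - 4 = 16777212.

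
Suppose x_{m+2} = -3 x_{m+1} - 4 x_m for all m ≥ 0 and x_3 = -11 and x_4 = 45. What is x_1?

5

Rearranging, x_{m-2} = (x_m + 3 x_{m-1}) / -4.
x_2 = (45 + 3*(-11)) / -4 = 12/-4 = -3
x_1 = (-11 + 3*(-3)) / -4 = -20/-4 = 5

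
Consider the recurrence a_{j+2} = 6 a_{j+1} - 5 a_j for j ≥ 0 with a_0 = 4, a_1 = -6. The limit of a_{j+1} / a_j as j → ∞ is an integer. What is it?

5

The characteristic equation is r^2 - 6r + 5 = 0, which factors as (r - 5)(r - 1) = 0.
So the roots are 5 and 1. Since |5| > |1| and the coefficient of 5^j is non-zero, the ratio tends to 5.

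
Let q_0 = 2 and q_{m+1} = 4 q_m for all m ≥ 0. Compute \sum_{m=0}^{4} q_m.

682

q_1 = 4·2 = 8
q_2 = 4·8 = 32
q_3 = 4·32 = 128
q_4 = 4·128 = 512
Sum = 2 + 8 + 32 + 128 + 512 = 682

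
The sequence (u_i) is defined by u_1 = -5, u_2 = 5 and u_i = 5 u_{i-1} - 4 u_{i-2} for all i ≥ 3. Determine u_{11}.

u_3 = 5(5) - 4(-5) = 45
u_4 = 5(45) - 4(5) = 205
u_5 = 5(205) - 4(45) = 845
u_6 = 5(845) - 4(205) = 3405
u_7 = 5(3405) - 4(845) = 13645
u_8 = 5(13645) - 4(3405) = 54605
u_9 = 5(54605) - 4(13645) = 218445
u_{10} = 5(218445) - 4(54605) = 873805
u_{11} = 5(873805) - 4(218445) = 3495245

3495245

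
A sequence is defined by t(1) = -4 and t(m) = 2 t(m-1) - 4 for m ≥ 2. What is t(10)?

t(2) = 2*(-4) - 4 = -12
t(3) = 2*(-12) - 4 = -28
t(4) = 2*(-28) - 4 = -60
t(5) = 2*(-60) - 4 = -124
t(6) = 2*(-124) - 4 = -252
t(7) = 2*(-252) - 4 = -508
t(8) = 2*(-508) - 4 = -1020
t(9) = 2*(-1020) - 4 = -2044
t(10) = 2*(-2044) - 4 = -4092

-4092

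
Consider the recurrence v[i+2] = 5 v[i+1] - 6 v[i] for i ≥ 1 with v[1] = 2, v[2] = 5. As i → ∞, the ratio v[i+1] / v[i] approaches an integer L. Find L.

3

The characteristic equation is r^2 - 5r + 6 = 0, which factors as (r - 3)(r - 2) = 0.
So the roots are 3 and 2. Since |3| > |2| and the coefficient of 3^i is non-zero, the ratio tends to 3.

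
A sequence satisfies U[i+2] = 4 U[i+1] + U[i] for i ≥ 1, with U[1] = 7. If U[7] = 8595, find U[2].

5

Let U[2] = x.
U[3] = 7 + 4x
U[4] = 28 + 17x
U[5] = 119 + 72x
U[6] = 504 + 305x
U[7] = 2135 + 1292x
So 2135 + 1292x = 8595, giving x = 5.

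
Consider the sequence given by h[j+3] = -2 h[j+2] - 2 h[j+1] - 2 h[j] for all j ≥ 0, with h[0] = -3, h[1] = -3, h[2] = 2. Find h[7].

h[3] = -2(2) - 2(-3) - 2(-3) = 8
h[4] = -2(8) - 2(2) - 2(-3) = -14
h[5] = -2(-14) - 2(8) - 2(2) = 8
h[6] = -2(8) - 2(-14) - 2(8) = -4
h[7] = -2(-4) - 2(8) - 2(-14) = 20

20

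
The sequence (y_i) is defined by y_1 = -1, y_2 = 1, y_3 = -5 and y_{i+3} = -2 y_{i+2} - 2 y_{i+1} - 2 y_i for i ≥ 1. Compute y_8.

y_4 = -2·(-5) - 2·1 - 2·(-1) = 10
y_5 = -2·10 - 2·(-5) - 2·1 = -12
y_6 = -2·(-12) - 2·10 - 2·(-5) = 14
y_7 = -2·14 - 2·(-12) - 2·10 = -24
y_8 = -2·(-24) - 2·14 - 2·(-12) = 44

44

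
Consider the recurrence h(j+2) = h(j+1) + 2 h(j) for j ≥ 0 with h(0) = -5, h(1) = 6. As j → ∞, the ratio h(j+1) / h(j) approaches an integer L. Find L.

2

The characteristic equation is r^2 - r - 2 = 0, which factors as (r - 2)(r + 1) = 0.
So the roots are 2 and -1. Since |2| > |-1| and the coefficient of 2^j is non-zero, the ratio tends to 2.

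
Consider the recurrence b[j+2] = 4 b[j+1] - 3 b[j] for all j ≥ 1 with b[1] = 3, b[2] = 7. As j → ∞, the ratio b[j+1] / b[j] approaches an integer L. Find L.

The characteristic equation is r^2 - 4r + 3 = 0, which factors as (r - 3)(r - 1) = 0.
So the roots are 3 and 1. Since |3| > |1| and the coefficient of 3^j is non-zero, the ratio tends to 3.

3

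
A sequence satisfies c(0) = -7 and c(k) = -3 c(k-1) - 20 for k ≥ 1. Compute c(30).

-411782264189303

The fixed point is -20/(1 + 3) = -5, so c(k) + 5 = -3(c(k-1) + 5).
Hence c(k) = -2·(-3)^k - 5.
c(30) = -2·(-3)^{30} - 5 = -2·205891132094649 - 5 = -411782264189303.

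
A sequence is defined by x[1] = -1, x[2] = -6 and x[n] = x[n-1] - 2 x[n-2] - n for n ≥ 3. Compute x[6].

2

x[3] = (-6) - 2*(-1) - 3 = -7
x[4] = (-7) - 2*(-6) - 4 = 1
x[5] = 1 - 2*(-7) - 5 = 10
x[6] = 10 - 2*1 - 6 = 2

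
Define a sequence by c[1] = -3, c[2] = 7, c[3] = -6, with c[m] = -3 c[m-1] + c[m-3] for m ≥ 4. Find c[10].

7368

c[4] = -3(-6) + (-3) = 15
c[5] = -3(15) + 7 = -38
c[6] = -3(-38) + (-6) = 108
c[7] = -3(108) + 15 = -309
c[8] = -3(-309) + (-38) = 889
c[9] = -3(889) + 108 = -2559
c[10] = -3(-2559) + (-309) = 7368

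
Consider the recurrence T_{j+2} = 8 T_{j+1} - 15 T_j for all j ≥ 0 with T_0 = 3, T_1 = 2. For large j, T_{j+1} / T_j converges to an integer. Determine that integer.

5

The characteristic equation is r^2 - 8r + 15 = 0, which factors as (r - 5)(r - 3) = 0.
So the roots are 5 and 3. Since |5| > |3| and the coefficient of 5^j is non-zero, the ratio tends to 5.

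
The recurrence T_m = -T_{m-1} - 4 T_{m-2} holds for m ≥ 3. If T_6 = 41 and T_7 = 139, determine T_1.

Rearranging, T_{m-2} = (T_m + T_{m-1}) / -4.
T_5 = (139 + 41) / -4 = 180/-4 = -45
T_4 = (41 + (-45)) / -4 = -4/-4 = 1
T_3 = (-45 + 1) / -4 = -44/-4 = 11
T_2 = (1 + 11) / -4 = 12/-4 = -3
T_1 = (11 + (-3)) / -4 = 8/-4 = -2

-2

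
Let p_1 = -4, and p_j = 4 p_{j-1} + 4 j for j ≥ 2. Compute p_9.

p_2 = 4·(-4) + 8 = -8
p_3 = 4·(-8) + 12 = -20
p_4 = 4·(-20) + 16 = -64
p_5 = 4·(-64) + 20 = -236
p_6 = 4·(-236) + 24 = -920
p_7 = 4·(-920) + 28 = -3652
p_8 = 4·(-3652) + 32 = -14576
p_9 = 4·(-14576) + 36 = -58268

-58268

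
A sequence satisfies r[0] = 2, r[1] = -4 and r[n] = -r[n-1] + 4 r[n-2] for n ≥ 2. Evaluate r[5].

r[2] = -(-4) + 4·2 = 12
r[3] = -12 + 4·(-4) = -28
r[4] = -(-28) + 4·12 = 76
r[5] = -76 + 4·(-28) = -188

-188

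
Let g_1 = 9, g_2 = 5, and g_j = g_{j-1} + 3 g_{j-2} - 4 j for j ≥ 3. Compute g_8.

g_3 = 5 + 3·9 - 12 = 20
g_4 = 20 + 3·5 - 16 = 19
g_5 = 19 + 3·20 - 20 = 59
g_6 = 59 + 3·19 - 24 = 92
g_7 = 92 + 3·59 - 28 = 241
g_8 = 241 + 3·92 - 32 = 485

485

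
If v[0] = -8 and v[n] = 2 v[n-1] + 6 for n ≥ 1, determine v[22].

The fixed point is 6/(1 - 2) = -6, so v[n] + 6 = 2(v[n-1] + 6).
Hence v[n] = -2·2^n - 6.
v[22] = -2·2^{22} - 6 = -2·4194304 - 6 = -8388614.

-8388614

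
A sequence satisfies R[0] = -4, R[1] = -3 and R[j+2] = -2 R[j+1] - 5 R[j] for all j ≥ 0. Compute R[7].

-857

R[2] = -2·(-3) - 5·(-4) = 26
R[3] = -2·26 - 5·(-3) = -37
R[4] = -2·(-37) - 5·26 = -56
R[5] = -2·(-56) - 5·(-37) = 297
R[6] = -2·297 - 5·(-56) = -314
R[7] = -2·(-314) - 5·297 = -857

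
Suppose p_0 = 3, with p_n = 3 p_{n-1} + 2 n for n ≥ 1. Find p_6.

3273

p_1 = 3*3 + 2 = 11
p_2 = 3*11 + 4 = 37
p_3 = 3*37 + 6 = 117
p_4 = 3*117 + 8 = 359
p_5 = 3*359 + 10 = 1087
p_6 = 3*1087 + 12 = 3273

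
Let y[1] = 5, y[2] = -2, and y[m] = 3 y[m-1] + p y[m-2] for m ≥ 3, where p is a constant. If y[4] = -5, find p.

1

y[3] = -6 + 5p
y[4] = -18 + 13p
So -18 + 13p = -5, giving p = 1.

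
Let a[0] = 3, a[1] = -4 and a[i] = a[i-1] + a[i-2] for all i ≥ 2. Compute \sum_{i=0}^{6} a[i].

a[2] = (-4) + 3 = -1
a[3] = (-1) + (-4) = -5
a[4] = (-5) + (-1) = -6
a[5] = (-6) + (-5) = -11
a[6] = (-11) + (-6) = -17
Sum = 3 + (-4) + (-1) + (-5) + (-6) + (-11) + (-17) = -41

-41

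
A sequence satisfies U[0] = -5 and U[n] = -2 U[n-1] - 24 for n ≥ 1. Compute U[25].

-100663304

The fixed point is -24/(1 + 2) = -8, so U[n] + 8 = -2(U[n-1] + 8).
Hence U[n] = 3·(-2)^n - 8.
U[25] = 3·(-2)^{25} - 8 = 3·-33554432 - 8 = -100663304.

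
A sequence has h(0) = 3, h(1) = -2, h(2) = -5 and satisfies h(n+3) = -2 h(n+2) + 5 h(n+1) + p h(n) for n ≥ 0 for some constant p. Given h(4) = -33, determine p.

h(3) = 3p
h(4) = -25 - 8p
So -25 - 8p = -33, giving p = 1.

1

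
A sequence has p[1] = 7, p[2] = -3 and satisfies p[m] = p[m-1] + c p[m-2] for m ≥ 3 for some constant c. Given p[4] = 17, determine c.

5

p[3] = -3 + 7c
p[4] = -3 + 4c
So -3 + 4c = 17, giving c = 5.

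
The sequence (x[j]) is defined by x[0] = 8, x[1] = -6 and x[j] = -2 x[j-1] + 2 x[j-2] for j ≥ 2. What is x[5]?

-520

x[2] = -2·(-6) + 2·8 = 28
x[3] = -2·28 + 2·(-6) = -68
x[4] = -2·(-68) + 2·28 = 192
x[5] = -2·192 + 2·(-68) = -520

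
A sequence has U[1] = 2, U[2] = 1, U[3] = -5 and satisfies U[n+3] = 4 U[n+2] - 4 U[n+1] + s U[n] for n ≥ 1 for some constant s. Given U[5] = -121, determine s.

U[4] = -24 + 2s
U[5] = -76 + 9s
So -76 + 9s = -121, giving s = -5.

-5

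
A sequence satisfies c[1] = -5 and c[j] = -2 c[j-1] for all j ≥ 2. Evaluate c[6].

160

c[2] = -2(-5) = 10
c[3] = -2(10) = -20
c[4] = -2(-20) = 40
c[5] = -2(40) = -80
c[6] = -2(-80) = 160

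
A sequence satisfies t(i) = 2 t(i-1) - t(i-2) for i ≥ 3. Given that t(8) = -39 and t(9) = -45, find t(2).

-3

Rearranging, t(i-2) = -(t(i) - 2 t(i-1)).
t(7) = -(-45 - 2·(-39)) = -33
t(6) = -(-39 - 2·(-33)) = -27
t(5) = -(-33 - 2·(-27)) = -21
t(4) = -(-27 - 2·(-21)) = -15
t(3) = -(-21 - 2·(-15)) = -9
t(2) = -(-15 - 2·(-9)) = -3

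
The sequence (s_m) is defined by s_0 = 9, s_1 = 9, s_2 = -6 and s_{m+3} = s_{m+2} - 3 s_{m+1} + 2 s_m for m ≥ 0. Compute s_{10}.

s_3 = (-6) - 3(9) + 2(9) = -15
s_4 = (-15) - 3(-6) + 2(9) = 21
s_5 = 21 - 3(-15) + 2(-6) = 54
s_6 = 54 - 3(21) + 2(-15) = -39
s_7 = (-39) - 3(54) + 2(21) = -159
s_8 = (-159) - 3(-39) + 2(54) = 66
s_9 = 66 - 3(-159) + 2(-39) = 465
s_{10} = 465 - 3(66) + 2(-159) = -51

-51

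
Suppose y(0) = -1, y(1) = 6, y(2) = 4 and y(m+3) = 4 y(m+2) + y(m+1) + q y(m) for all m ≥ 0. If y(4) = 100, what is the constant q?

y(3) = 22 - q
y(4) = 92 + 2q
So 92 + 2q = 100, giving q = 4.

4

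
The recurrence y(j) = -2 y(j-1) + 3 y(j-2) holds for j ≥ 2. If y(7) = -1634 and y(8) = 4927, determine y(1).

Rearranging, y(j-2) = (y(j) + 2 y(j-1)) / 3.
y(6) = (4927 + 2*(-1634)) / 3 = 1659/3 = 553
y(5) = (-1634 + 2*553) / 3 = -528/3 = -176
y(4) = (553 + 2*(-176)) / 3 = 201/3 = 67
y(3) = (-176 + 2*67) / 3 = -42/3 = -14
y(2) = (67 + 2*(-14)) / 3 = 39/3 = 13
y(1) = (-14 + 2*13) / 3 = 12/3 = 4

4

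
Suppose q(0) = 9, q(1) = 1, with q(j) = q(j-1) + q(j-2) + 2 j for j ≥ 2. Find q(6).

129

q(2) = 1 + 9 + 4 = 14
q(3) = 14 + 1 + 6 = 21
q(4) = 21 + 14 + 8 = 43
q(5) = 43 + 21 + 10 = 74
q(6) = 74 + 43 + 12 = 129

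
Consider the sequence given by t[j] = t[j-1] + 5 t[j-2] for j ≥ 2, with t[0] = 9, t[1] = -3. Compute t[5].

t[2] = (-3) + 5·9 = 42
t[3] = 42 + 5·(-3) = 27
t[4] = 27 + 5·42 = 237
t[5] = 237 + 5·27 = 372

372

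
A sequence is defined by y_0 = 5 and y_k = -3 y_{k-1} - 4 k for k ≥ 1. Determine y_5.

-1403

y_1 = -3*5 - 4 = -19
y_2 = -3*(-19) - 8 = 49
y_3 = -3*49 - 12 = -159
y_4 = -3*(-159) - 16 = 461
y_5 = -3*461 - 20 = -1403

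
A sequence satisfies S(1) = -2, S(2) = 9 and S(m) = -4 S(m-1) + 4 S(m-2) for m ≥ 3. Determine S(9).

S(3) = -4(9) + 4(-2) = -44
S(4) = -4(-44) + 4(9) = 212
S(5) = -4(212) + 4(-44) = -1024
S(6) = -4(-1024) + 4(212) = 4944
S(7) = -4(4944) + 4(-1024) = -23872
S(8) = -4(-23872) + 4(4944) = 115264
S(9) = -4(115264) + 4(-23872) = -556544

-556544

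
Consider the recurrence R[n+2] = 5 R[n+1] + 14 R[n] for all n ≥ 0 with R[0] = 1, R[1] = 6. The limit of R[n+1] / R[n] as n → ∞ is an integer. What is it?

The characteristic equation is r^2 - 5r - 14 = 0, which factors as (r - 7)(r + 2) = 0.
So the roots are 7 and -2. Since |7| > |-2| and the coefficient of 7^n is non-zero, the ratio tends to 7.

7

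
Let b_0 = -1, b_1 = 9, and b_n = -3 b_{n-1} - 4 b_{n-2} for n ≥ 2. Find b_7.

b_2 = -3·9 - 4·(-1) = -23
b_3 = -3·(-23) - 4·9 = 33
b_4 = -3·33 - 4·(-23) = -7
b_5 = -3·(-7) - 4·33 = -111
b_6 = -3·(-111) - 4·(-7) = 361
b_7 = -3·361 - 4·(-111) = -639

-639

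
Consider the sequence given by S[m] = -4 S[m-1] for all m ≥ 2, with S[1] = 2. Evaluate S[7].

8192

S[2] = -4(2) = -8
S[3] = -4(-8) = 32
S[4] = -4(32) = -128
S[5] = -4(-128) = 512
S[6] = -4(512) = -2048
S[7] = -4(-2048) = 8192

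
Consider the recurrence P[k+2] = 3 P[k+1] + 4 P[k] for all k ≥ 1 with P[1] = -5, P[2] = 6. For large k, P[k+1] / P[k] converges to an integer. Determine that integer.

4

The characteristic equation is r^2 - 3r - 4 = 0, which factors as (r - 4)(r + 1) = 0.
So the roots are 4 and -1. Since |4| > |-1| and the coefficient of 4^k is non-zero, the ratio tends to 4.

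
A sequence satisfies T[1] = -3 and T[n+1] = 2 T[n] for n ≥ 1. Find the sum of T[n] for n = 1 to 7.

T[2] = 2·(-3) = -6
T[3] = 2·(-6) = -12
T[4] = 2·(-12) = -24
T[5] = 2·(-24) = -48
T[6] = 2·(-48) = -96
T[7] = 2·(-96) = -192
Sum = (-3) + (-6) + (-12) + (-24) + (-48) + (-96) + (-192) = -381

-381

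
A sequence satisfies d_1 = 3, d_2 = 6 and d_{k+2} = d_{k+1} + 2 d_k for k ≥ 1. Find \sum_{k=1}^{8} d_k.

765

d_3 = 6 + 2*3 = 12
d_4 = 12 + 2*6 = 24
d_5 = 24 + 2*12 = 48
d_6 = 48 + 2*24 = 96
d_7 = 96 + 2*48 = 192
d_8 = 192 + 2*96 = 384
Sum = 3 + 6 + 12 + 24 + 48 + 96 + 192 + 384 = 765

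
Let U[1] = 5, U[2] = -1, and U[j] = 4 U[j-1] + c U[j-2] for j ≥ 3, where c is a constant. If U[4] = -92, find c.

U[3] = -4 + 5c
U[4] = -16 + 19c
So -16 + 19c = -92, giving c = -4.

-4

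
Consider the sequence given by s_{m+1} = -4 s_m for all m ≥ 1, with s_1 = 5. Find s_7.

s_2 = -4(5) = -20
s_3 = -4(-20) = 80
s_4 = -4(80) = -320
s_5 = -4(-320) = 1280
s_6 = -4(1280) = -5120
s_7 = -4(-5120) = 20480

20480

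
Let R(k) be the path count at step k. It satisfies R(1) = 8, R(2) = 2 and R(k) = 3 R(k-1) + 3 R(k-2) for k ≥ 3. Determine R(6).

1422

R(3) = 3·2 + 3·8 = 30
R(4) = 3·30 + 3·2 = 96
R(5) = 3·96 + 3·30 = 378
R(6) = 3·378 + 3·96 = 1422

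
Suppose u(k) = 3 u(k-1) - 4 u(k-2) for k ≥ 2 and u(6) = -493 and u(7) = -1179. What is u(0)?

-2

Rearranging, u(k-2) = (u(k) - 3 u(k-1)) / -4.
u(5) = (-1179 - 3·(-493)) / -4 = 300/-4 = -75
u(4) = (-493 - 3·(-75)) / -4 = -268/-4 = 67
u(3) = (-75 - 3·67) / -4 = -276/-4 = 69
u(2) = (67 - 3·69) / -4 = -140/-4 = 35
u(1) = (69 - 3·35) / -4 = -36/-4 = 9
u(0) = (35 - 3·9) / -4 = 8/-4 = -2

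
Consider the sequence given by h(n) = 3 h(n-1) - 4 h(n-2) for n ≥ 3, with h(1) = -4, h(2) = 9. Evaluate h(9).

-2293

h(3) = 3·9 - 4·(-4) = 43
h(4) = 3·43 - 4·9 = 93
h(5) = 3·93 - 4·43 = 107
h(6) = 3·107 - 4·93 = -51
h(7) = 3·(-51) - 4·107 = -581
h(8) = 3·(-581) - 4·(-51) = -1539
h(9) = 3·(-1539) - 4·(-581) = -2293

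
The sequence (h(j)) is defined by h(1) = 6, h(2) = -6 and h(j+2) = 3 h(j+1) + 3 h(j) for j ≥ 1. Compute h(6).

-216

h(3) = 3·(-6) + 3·6 = 0
h(4) = 3·0 + 3·(-6) = -18
h(5) = 3·(-18) + 3·0 = -54
h(6) = 3·(-54) + 3·(-18) = -216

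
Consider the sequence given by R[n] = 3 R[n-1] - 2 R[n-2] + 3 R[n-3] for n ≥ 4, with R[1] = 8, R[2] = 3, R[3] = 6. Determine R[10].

R[4] = 3*6 - 2*3 + 3*8 = 36
R[5] = 3*36 - 2*6 + 3*3 = 105
R[6] = 3*105 - 2*36 + 3*6 = 261
R[7] = 3*261 - 2*105 + 3*36 = 681
R[8] = 3*681 - 2*261 + 3*105 = 1836
R[9] = 3*1836 - 2*681 + 3*261 = 4929
R[10] = 3*4929 - 2*1836 + 3*681 = 13158

13158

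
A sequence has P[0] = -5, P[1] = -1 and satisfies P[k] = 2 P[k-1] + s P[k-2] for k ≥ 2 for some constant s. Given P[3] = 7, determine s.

P[2] = -2 - 5s
P[3] = -4 - 11s
So -4 - 11s = 7, giving s = -1.

-1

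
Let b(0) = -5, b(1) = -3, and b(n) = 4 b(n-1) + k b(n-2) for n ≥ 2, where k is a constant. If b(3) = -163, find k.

b(2) = -12 - 5k
b(3) = -48 - 23k
So -48 - 23k = -163, giving k = 5.

5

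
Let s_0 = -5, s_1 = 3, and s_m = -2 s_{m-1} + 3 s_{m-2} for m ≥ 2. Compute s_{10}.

s_2 = -2*3 + 3*(-5) = -21
s_3 = -2*(-21) + 3*3 = 51
s_4 = -2*51 + 3*(-21) = -165
s_5 = -2*(-165) + 3*51 = 483
s_6 = -2*483 + 3*(-165) = -1461
s_7 = -2*(-1461) + 3*483 = 4371
s_8 = -2*4371 + 3*(-1461) = -13125
s_9 = -2*(-13125) + 3*4371 = 39363
s_{10} = -2*39363 + 3*(-13125) = -118101

-118101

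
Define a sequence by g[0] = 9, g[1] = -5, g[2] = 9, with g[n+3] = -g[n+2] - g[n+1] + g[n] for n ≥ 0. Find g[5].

23

g[3] = -9 - (-5) + 9 = 5
g[4] = -5 - 9 + (-5) = -19
g[5] = -(-19) - 5 + 9 = 23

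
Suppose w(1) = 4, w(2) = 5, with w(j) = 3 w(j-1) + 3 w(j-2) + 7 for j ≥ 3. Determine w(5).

w(3) = 3(5) + 3(4) + 7 = 34
w(4) = 3(34) + 3(5) + 7 = 124
w(5) = 3(124) + 3(34) + 7 = 481

481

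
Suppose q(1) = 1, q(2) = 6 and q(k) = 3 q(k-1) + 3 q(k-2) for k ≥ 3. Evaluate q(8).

16686

q(3) = 3*6 + 3*1 = 21
q(4) = 3*21 + 3*6 = 81
q(5) = 3*81 + 3*21 = 306
q(6) = 3*306 + 3*81 = 1161
q(7) = 3*1161 + 3*306 = 4401
q(8) = 3*4401 + 3*1161 = 16686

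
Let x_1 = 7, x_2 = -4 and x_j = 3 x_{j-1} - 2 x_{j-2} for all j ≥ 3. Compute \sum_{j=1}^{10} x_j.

-11073

x_3 = 3(-4) - 2(7) = -26
x_4 = 3(-26) - 2(-4) = -70
x_5 = 3(-70) - 2(-26) = -158
x_6 = 3(-158) - 2(-70) = -334
x_7 = 3(-334) - 2(-158) = -686
x_8 = 3(-686) - 2(-334) = -1390
x_9 = 3(-1390) - 2(-686) = -2798
x_{10} = 3(-2798) - 2(-1390) = -5614
Sum = 7 + (-4) + (-26) + (-70) + (-158) + (-334) + (-686) + (-1390) + (-2798) + (-5614) = -11073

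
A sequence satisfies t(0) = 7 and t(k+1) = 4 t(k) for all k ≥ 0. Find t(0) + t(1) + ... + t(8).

t(1) = 4(7) = 28
t(2) = 4(28) = 112
t(3) = 4(112) = 448
t(4) = 4(448) = 1792
t(5) = 4(1792) = 7168
t(6) = 4(7168) = 28672
t(7) = 4(28672) = 114688
t(8) = 4(114688) = 458752
Sum = 7 + 28 + 112 + 448 + 1792 + 7168 + 28672 + 114688 + 458752 = 611667

611667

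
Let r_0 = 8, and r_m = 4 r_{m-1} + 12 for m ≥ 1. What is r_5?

12284

r_1 = 4*8 + 12 = 44
r_2 = 4*44 + 12 = 188
r_3 = 4*188 + 12 = 764
r_4 = 4*764 + 12 = 3068
r_5 = 4*3068 + 12 = 12284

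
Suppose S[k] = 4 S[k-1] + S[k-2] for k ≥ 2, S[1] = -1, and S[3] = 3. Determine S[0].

Let S[0] = w.
S[2] = -4 + w
S[3] = -17 + 4w
So -17 + 4w = 3, giving w = 5.

5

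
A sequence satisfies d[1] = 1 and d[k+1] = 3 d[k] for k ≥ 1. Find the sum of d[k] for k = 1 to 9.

9841

d[2] = 3*1 = 3
d[3] = 3*3 = 9
d[4] = 3*9 = 27
d[5] = 3*27 = 81
d[6] = 3*81 = 243
d[7] = 3*243 = 729
d[8] = 3*729 = 2187
d[9] = 3*2187 = 6561
Sum = 1 + 3 + 9 + 27 + 81 + 243 + 729 + 2187 + 6561 = 9841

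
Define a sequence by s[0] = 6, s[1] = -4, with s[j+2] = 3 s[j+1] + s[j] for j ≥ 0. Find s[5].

s[2] = 3*(-4) + 6 = -6
s[3] = 3*(-6) + (-4) = -22
s[4] = 3*(-22) + (-6) = -72
s[5] = 3*(-72) + (-22) = -238

-238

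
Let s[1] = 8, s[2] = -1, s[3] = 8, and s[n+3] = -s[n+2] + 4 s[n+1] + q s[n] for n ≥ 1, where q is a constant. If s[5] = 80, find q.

-4

s[4] = -12 + 8q
s[5] = 44 - 9q
So 44 - 9q = 80, giving q = -4.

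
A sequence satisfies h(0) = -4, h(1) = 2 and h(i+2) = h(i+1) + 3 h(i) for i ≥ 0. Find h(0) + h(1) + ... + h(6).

h(2) = 2 + 3·(-4) = -10
h(3) = (-10) + 3·2 = -4
h(4) = (-4) + 3·(-10) = -34
h(5) = (-34) + 3·(-4) = -46
h(6) = (-46) + 3·(-34) = -148
Sum = (-4) + 2 + (-10) + (-4) + (-34) + (-46) + (-148) = -244

-244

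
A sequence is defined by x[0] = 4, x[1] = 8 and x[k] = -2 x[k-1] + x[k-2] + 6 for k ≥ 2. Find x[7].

x[2] = -2·8 + 4 + 6 = -6
x[3] = -2·(-6) + 8 + 6 = 26
x[4] = -2·26 + (-6) + 6 = -52
x[5] = -2·(-52) + 26 + 6 = 136
x[6] = -2·136 + (-52) + 6 = -318
x[7] = -2·(-318) + 136 + 6 = 778

778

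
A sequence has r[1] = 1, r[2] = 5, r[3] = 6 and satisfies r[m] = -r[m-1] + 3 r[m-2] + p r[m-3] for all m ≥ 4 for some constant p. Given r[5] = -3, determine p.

r[4] = 9 + p
r[5] = 9 + 4p
So 9 + 4p = -3, giving p = -3.

-3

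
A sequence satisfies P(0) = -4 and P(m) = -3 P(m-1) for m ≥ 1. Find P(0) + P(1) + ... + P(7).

P(1) = -3*(-4) = 12
P(2) = -3*12 = -36
P(3) = -3*(-36) = 108
P(4) = -3*108 = -324
P(5) = -3*(-324) = 972
P(6) = -3*972 = -2916
P(7) = -3*(-2916) = 8748
Sum = (-4) + 12 + (-36) + 108 + (-324) + 972 + (-2916) + 8748 = 6560

6560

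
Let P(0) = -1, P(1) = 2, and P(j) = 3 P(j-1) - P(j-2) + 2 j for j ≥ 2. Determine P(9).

P(2) = 3(2) - (-1) + 4 = 11
P(3) = 3(11) - 2 + 6 = 37
P(4) = 3(37) - 11 + 8 = 108
P(5) = 3(108) - 37 + 10 = 297
P(6) = 3(297) - 108 + 12 = 795
P(7) = 3(795) - 297 + 14 = 2102
P(8) = 3(2102) - 795 + 16 = 5527
P(9) = 3(5527) - 2102 + 18 = 14497

14497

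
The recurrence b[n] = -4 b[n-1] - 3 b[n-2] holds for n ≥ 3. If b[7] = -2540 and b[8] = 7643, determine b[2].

-1

Rearranging, b[n-2] = (b[n] + 4 b[n-1]) / -3.
b[6] = (7643 + 4*(-2540)) / -3 = -2517/-3 = 839
b[5] = (-2540 + 4*839) / -3 = 816/-3 = -272
b[4] = (839 + 4*(-272)) / -3 = -249/-3 = 83
b[3] = (-272 + 4*83) / -3 = 60/-3 = -20
b[2] = (83 + 4*(-20)) / -3 = 3/-3 = -1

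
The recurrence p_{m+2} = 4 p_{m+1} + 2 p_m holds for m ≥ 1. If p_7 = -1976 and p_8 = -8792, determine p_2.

Rearranging, p_{m-2} = (p_m - 4 p_{m-1}) / 2.
p_6 = (-8792 - 4(-1976)) / 2 = -888/2 = -444
p_5 = (-1976 - 4(-444)) / 2 = -200/2 = -100
p_4 = (-444 - 4(-100)) / 2 = -44/2 = -22
p_3 = (-100 - 4(-22)) / 2 = -12/2 = -6
p_2 = (-22 - 4(-6)) / 2 = 2/2 = 1

1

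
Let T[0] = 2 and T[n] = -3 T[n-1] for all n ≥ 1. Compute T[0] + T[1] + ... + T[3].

T[1] = -3(2) = -6
T[2] = -3(-6) = 18
T[3] = -3(18) = -54
Sum = 2 + (-6) + 18 + (-54) = -40

-40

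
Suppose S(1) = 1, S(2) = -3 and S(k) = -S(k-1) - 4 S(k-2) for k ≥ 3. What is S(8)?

S(3) = -(-3) - 4*1 = -1
S(4) = -(-1) - 4*(-3) = 13
S(5) = -13 - 4*(-1) = -9
S(6) = -(-9) - 4*13 = -43
S(7) = -(-43) - 4*(-9) = 79
S(8) = -79 - 4*(-43) = 93

93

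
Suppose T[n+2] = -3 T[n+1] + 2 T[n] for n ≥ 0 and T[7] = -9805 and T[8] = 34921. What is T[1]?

-5

Rearranging, T[n-2] = (T[n] + 3 T[n-1]) / 2.
T[6] = (34921 + 3(-9805)) / 2 = 5506/2 = 2753
T[5] = (-9805 + 3(2753)) / 2 = -1546/2 = -773
T[4] = (2753 + 3(-773)) / 2 = 434/2 = 217
T[3] = (-773 + 3(217)) / 2 = -122/2 = -61
T[2] = (217 + 3(-61)) / 2 = 34/2 = 17
T[1] = (-61 + 3(17)) / 2 = -10/2 = -5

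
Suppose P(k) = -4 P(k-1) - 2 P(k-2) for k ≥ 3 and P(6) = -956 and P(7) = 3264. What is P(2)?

-7

Rearranging, P(k-2) = (P(k) + 4 P(k-1)) / -2.
P(5) = (3264 + 4·(-956)) / -2 = -560/-2 = 280
P(4) = (-956 + 4·280) / -2 = 164/-2 = -82
P(3) = (280 + 4·(-82)) / -2 = -48/-2 = 24
P(2) = (-82 + 4·24) / -2 = 14/-2 = -7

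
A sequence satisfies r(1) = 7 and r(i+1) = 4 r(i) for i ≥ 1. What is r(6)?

r(2) = 4*7 = 28
r(3) = 4*28 = 112
r(4) = 4*112 = 448
r(5) = 4*448 = 1792
r(6) = 4*1792 = 7168

7168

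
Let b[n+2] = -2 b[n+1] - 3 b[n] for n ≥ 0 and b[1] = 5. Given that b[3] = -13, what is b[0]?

-3

Let b[0] = w.
b[2] = -10 - 3w
b[3] = 5 + 6w
So 5 + 6w = -13, giving w = -3.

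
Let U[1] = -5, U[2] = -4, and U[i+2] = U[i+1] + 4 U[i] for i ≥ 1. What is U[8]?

U[3] = (-4) + 4(-5) = -24
U[4] = (-24) + 4(-4) = -40
U[5] = (-40) + 4(-24) = -136
U[6] = (-136) + 4(-40) = -296
U[7] = (-296) + 4(-136) = -840
U[8] = (-840) + 4(-296) = -2024

-2024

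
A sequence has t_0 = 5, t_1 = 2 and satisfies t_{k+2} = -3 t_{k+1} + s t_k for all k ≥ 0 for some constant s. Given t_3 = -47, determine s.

t_2 = -6 + 5s
t_3 = 18 - 13s
So 18 - 13s = -47, giving s = 5.

5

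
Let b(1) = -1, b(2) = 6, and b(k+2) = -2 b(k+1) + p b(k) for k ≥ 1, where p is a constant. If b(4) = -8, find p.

-4

b(3) = -12 - p
b(4) = 24 + 8p
So 24 + 8p = -8, giving p = -4.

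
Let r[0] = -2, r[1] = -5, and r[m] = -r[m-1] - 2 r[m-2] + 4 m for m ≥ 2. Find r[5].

r[2] = -(-5) - 2·(-2) + 8 = 17
r[3] = -17 - 2·(-5) + 12 = 5
r[4] = -5 - 2·17 + 16 = -23
r[5] = -(-23) - 2·5 + 20 = 33

33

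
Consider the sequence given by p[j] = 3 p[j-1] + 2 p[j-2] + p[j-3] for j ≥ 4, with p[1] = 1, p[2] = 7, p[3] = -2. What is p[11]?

66961

p[4] = 3*(-2) + 2*7 + 1 = 9
p[5] = 3*9 + 2*(-2) + 7 = 30
p[6] = 3*30 + 2*9 + (-2) = 106
p[7] = 3*106 + 2*30 + 9 = 387
p[8] = 3*387 + 2*106 + 30 = 1403
p[9] = 3*1403 + 2*387 + 106 = 5089
p[10] = 3*5089 + 2*1403 + 387 = 18460
p[11] = 3*18460 + 2*5089 + 1403 = 66961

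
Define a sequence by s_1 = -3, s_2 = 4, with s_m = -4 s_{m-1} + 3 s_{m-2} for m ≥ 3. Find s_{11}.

s_3 = -4·4 + 3·(-3) = -25
s_4 = -4·(-25) + 3·4 = 112
s_5 = -4·112 + 3·(-25) = -523
s_6 = -4·(-523) + 3·112 = 2428
s_7 = -4·2428 + 3·(-523) = -11281
s_8 = -4·(-11281) + 3·2428 = 52408
s_9 = -4·52408 + 3·(-11281) = -243475
s_{10} = -4·(-243475) + 3·52408 = 1131124
s_{11} = -4·1131124 + 3·(-243475) = -5254921

-5254921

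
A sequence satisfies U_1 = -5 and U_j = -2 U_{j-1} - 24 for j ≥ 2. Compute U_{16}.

-98312

The fixed point is -24/(1 + 2) = -8, so U_j + 8 = -2(U_{j-1} + 8).
Hence U_j = 3·(-2)^{j-1} - 8.
U_{16} = 3·(-2)^{15} - 8 = 3·-32768 - 8 = -98312.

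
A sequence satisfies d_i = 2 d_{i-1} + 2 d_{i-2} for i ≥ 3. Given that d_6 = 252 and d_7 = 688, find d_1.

Rearranging, d_{i-2} = (d_i - 2 d_{i-1}) / 2.
d_5 = (688 - 2(252)) / 2 = 184/2 = 92
d_4 = (252 - 2(92)) / 2 = 68/2 = 34
d_3 = (92 - 2(34)) / 2 = 24/2 = 12
d_2 = (34 - 2(12)) / 2 = 10/2 = 5
d_1 = (12 - 2(5)) / 2 = 2/2 = 1

1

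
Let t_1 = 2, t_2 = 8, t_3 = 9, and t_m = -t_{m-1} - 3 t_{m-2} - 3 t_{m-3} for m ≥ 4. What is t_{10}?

t_4 = -9 - 3(8) - 3(2) = -39
t_5 = -(-39) - 3(9) - 3(8) = -12
t_6 = -(-12) - 3(-39) - 3(9) = 102
t_7 = -102 - 3(-12) - 3(-39) = 51
t_8 = -51 - 3(102) - 3(-12) = -321
t_9 = -(-321) - 3(51) - 3(102) = -138
t_{10} = -(-138) - 3(-321) - 3(51) = 948

948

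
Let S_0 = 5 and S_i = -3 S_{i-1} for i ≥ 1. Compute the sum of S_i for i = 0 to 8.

24605

S_1 = -3*5 = -15
S_2 = -3*(-15) = 45
S_3 = -3*45 = -135
S_4 = -3*(-135) = 405
S_5 = -3*405 = -1215
S_6 = -3*(-1215) = 3645
S_7 = -3*3645 = -10935
S_8 = -3*(-10935) = 32805
Sum = 5 + (-15) + 45 + (-135) + 405 + (-1215) + 3645 + (-10935) + 32805 = 24605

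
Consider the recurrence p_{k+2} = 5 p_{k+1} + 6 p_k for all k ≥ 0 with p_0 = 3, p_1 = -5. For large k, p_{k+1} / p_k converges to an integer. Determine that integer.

The characteristic equation is r^2 - 5r - 6 = 0, which factors as (r - 6)(r + 1) = 0.
So the roots are 6 and -1. Since |6| > |-1| and the coefficient of 6^k is non-zero, the ratio tends to 6.

6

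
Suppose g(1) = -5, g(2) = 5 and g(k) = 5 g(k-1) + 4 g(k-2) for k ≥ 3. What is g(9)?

260245

g(3) = 5(5) + 4(-5) = 5
g(4) = 5(5) + 4(5) = 45
g(5) = 5(45) + 4(5) = 245
g(6) = 5(245) + 4(45) = 1405
g(7) = 5(1405) + 4(245) = 8005
g(8) = 5(8005) + 4(1405) = 45645
g(9) = 5(45645) + 4(8005) = 260245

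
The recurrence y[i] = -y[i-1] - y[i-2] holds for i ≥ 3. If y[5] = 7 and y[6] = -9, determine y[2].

7

Rearranging, y[i-2] = -(y[i] + y[i-1]).
y[4] = -(-9 + 7) = 2
y[3] = -(7 + 2) = -9
y[2] = -(2 + (-9)) = 7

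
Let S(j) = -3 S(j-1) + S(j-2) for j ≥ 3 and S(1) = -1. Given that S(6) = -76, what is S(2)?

Let S(2) = z.
S(3) = -1 - 3z
S(4) = 3 + 10z
S(5) = -10 - 33z
S(6) = 33 + 109z
So 33 + 109z = -76, giving z = -1.

-1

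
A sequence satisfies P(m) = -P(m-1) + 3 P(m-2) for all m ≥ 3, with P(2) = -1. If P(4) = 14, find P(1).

-6

Let P(1) = y.
P(3) = 1 + 3y
P(4) = -4 - 3y
So -4 - 3y = 14, giving y = -6.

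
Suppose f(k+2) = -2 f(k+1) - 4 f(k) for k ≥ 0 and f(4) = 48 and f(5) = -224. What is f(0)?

4

Rearranging, f(k-2) = (f(k) + 2 f(k-1)) / -4.
f(3) = (-224 + 2·48) / -4 = -128/-4 = 32
f(2) = (48 + 2·32) / -4 = 112/-4 = -28
f(1) = (32 + 2·(-28)) / -4 = -24/-4 = 6
f(0) = (-28 + 2·6) / -4 = -16/-4 = 4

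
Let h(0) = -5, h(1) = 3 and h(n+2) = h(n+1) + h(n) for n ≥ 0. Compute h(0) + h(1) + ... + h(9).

h(2) = 3 + (-5) = -2
h(3) = (-2) + 3 = 1
h(4) = 1 + (-2) = -1
h(5) = (-1) + 1 = 0
h(6) = 0 + (-1) = -1
h(7) = (-1) + 0 = -1
h(8) = (-1) + (-1) = -2
h(9) = (-2) + (-1) = -3
Sum = (-5) + 3 + (-2) + 1 + (-1) + 0 + (-1) + (-1) + (-2) + (-3) = -11

-11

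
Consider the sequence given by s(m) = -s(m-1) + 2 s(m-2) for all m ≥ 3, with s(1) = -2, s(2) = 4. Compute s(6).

64

s(3) = -4 + 2*(-2) = -8
s(4) = -(-8) + 2*4 = 16
s(5) = -16 + 2*(-8) = -32
s(6) = -(-32) + 2*16 = 64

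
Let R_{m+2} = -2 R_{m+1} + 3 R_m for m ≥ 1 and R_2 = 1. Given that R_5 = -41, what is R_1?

-1

Let R_1 = y.
R_3 = -2 + 3y
R_4 = 7 - 6y
R_5 = -20 + 21y
So -20 + 21y = -41, giving y = -1.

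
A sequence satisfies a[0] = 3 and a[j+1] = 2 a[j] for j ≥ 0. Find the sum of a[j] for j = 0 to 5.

189

a[1] = 2*3 = 6
a[2] = 2*6 = 12
a[3] = 2*12 = 24
a[4] = 2*24 = 48
a[5] = 2*48 = 96
Sum = 3 + 6 + 12 + 24 + 48 + 96 = 189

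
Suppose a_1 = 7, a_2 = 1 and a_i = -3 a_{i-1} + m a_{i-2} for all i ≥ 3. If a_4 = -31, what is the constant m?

a_3 = -3 + 7m
a_4 = 9 - 20m
So 9 - 20m = -31, giving m = 2.

2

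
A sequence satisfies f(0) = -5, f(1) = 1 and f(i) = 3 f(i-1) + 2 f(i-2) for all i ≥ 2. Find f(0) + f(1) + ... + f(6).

f(2) = 3*1 + 2*(-5) = -7
f(3) = 3*(-7) + 2*1 = -19
f(4) = 3*(-19) + 2*(-7) = -71
f(5) = 3*(-71) + 2*(-19) = -251
f(6) = 3*(-251) + 2*(-71) = -895
Sum = (-5) + 1 + (-7) + (-19) + (-71) + (-251) + (-895) = -1247

-1247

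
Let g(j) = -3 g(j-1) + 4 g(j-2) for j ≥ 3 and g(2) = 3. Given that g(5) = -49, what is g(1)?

2

Let g(1) = z.
g(3) = -9 + 4z
g(4) = 39 - 12z
g(5) = -153 + 52z
So -153 + 52z = -49, giving z = 2.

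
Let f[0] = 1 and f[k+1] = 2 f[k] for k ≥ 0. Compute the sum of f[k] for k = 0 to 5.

63

f[1] = 2*1 = 2
f[2] = 2*2 = 4
f[3] = 2*4 = 8
f[4] = 2*8 = 16
f[5] = 2*16 = 32
Sum = 1 + 2 + 4 + 8 + 16 + 32 = 63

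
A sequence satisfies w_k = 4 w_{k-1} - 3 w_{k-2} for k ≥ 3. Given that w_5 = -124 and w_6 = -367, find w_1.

-4

Rearranging, w_{k-2} = (w_k - 4 w_{k-1}) / -3.
w_4 = (-367 - 4(-124)) / -3 = 129/-3 = -43
w_3 = (-124 - 4(-43)) / -3 = 48/-3 = -16
w_2 = (-43 - 4(-16)) / -3 = 21/-3 = -7
w_1 = (-16 - 4(-7)) / -3 = 12/-3 = -4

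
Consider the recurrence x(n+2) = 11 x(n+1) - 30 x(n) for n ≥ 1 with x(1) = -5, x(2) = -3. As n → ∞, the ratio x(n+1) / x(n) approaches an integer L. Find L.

The characteristic equation is r^2 - 11r + 30 = 0, which factors as (r - 6)(r - 5) = 0.
So the roots are 6 and 5. Since |6| > |5| and the coefficient of 6^n is non-zero, the ratio tends to 6.

6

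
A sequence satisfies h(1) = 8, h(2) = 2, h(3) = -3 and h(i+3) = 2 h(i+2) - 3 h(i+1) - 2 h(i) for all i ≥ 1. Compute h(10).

-924

h(4) = 2·(-3) - 3·2 - 2·8 = -28
h(5) = 2·(-28) - 3·(-3) - 2·2 = -51
h(6) = 2·(-51) - 3·(-28) - 2·(-3) = -12
h(7) = 2·(-12) - 3·(-51) - 2·(-28) = 185
h(8) = 2·185 - 3·(-12) - 2·(-51) = 508
h(9) = 2·508 - 3·185 - 2·(-12) = 485
h(10) = 2·485 - 3·508 - 2·185 = -924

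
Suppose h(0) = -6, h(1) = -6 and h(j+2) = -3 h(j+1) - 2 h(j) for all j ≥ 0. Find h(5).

h(2) = -3*(-6) - 2*(-6) = 30
h(3) = -3*30 - 2*(-6) = -78
h(4) = -3*(-78) - 2*30 = 174
h(5) = -3*174 - 2*(-78) = -366

-366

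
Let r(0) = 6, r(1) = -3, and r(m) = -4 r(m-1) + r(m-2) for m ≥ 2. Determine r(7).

-24171

r(2) = -4·(-3) + 6 = 18
r(3) = -4·18 + (-3) = -75
r(4) = -4·(-75) + 18 = 318
r(5) = -4·318 + (-75) = -1347
r(6) = -4·(-1347) + 318 = 5706
r(7) = -4·5706 + (-1347) = -24171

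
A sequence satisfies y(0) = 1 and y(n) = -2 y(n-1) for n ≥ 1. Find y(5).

-32

y(1) = -2(1) = -2
y(2) = -2(-2) = 4
y(3) = -2(4) = -8
y(4) = -2(-8) = 16
y(5) = -2(16) = -32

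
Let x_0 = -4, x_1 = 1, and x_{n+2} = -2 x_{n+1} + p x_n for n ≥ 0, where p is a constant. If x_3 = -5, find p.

x_2 = -2 - 4p
x_3 = 4 + 9p
So 4 + 9p = -5, giving p = -1.

-1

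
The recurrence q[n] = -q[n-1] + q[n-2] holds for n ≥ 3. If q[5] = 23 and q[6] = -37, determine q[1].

Rearranging, q[n-2] = q[n] + q[n-1].
q[4] = -37 + 23 = -14
q[3] = 23 + (-14) = 9
q[2] = -14 + 9 = -5
q[1] = 9 + (-5) = 4

4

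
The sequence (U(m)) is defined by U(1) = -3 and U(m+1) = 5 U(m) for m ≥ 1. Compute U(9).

U(2) = 5·(-3) = -15
U(3) = 5·(-15) = -75
U(4) = 5·(-75) = -375
U(5) = 5·(-375) = -1875
U(6) = 5·(-1875) = -9375
U(7) = 5·(-9375) = -46875
U(8) = 5·(-46875) = -234375
U(9) = 5·(-234375) = -1171875

-1171875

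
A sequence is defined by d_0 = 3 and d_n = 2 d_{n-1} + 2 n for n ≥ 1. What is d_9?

3562

d_1 = 2(3) + 2 = 8
d_2 = 2(8) + 4 = 20
d_3 = 2(20) + 6 = 46
d_4 = 2(46) + 8 = 100
d_5 = 2(100) + 10 = 210
d_6 = 2(210) + 12 = 432
d_7 = 2(432) + 14 = 878
d_8 = 2(878) + 16 = 1772
d_9 = 2(1772) + 18 = 3562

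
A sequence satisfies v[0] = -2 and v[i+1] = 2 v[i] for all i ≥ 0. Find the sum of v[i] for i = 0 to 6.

v[1] = 2(-2) = -4
v[2] = 2(-4) = -8
v[3] = 2(-8) = -16
v[4] = 2(-16) = -32
v[5] = 2(-32) = -64
v[6] = 2(-64) = -128
Sum = (-2) + (-4) + (-8) + (-16) + (-32) + (-64) + (-128) = -254

-254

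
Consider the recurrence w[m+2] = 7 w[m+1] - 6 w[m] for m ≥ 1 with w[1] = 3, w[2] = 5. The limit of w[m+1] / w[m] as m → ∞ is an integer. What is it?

6

The characteristic equation is r^2 - 7r + 6 = 0, which factors as (r - 6)(r - 1) = 0.
So the roots are 6 and 1. Since |6| > |1| and the coefficient of 6^m is non-zero, the ratio tends to 6.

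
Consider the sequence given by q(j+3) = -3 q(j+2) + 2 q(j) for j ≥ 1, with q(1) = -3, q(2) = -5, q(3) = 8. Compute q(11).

34196

q(4) = -3*8 + 2*(-3) = -30
q(5) = -3*(-30) + 2*(-5) = 80
q(6) = -3*80 + 2*8 = -224
q(7) = -3*(-224) + 2*(-30) = 612
q(8) = -3*612 + 2*80 = -1676
q(9) = -3*(-1676) + 2*(-224) = 4580
q(10) = -3*4580 + 2*612 = -12516
q(11) = -3*(-12516) + 2*(-1676) = 34196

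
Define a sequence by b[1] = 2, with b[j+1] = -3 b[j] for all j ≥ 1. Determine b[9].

b[2] = -3(2) = -6
b[3] = -3(-6) = 18
b[4] = -3(18) = -54
b[5] = -3(-54) = 162
b[6] = -3(162) = -486
b[7] = -3(-486) = 1458
b[8] = -3(1458) = -4374
b[9] = -3(-4374) = 13122

13122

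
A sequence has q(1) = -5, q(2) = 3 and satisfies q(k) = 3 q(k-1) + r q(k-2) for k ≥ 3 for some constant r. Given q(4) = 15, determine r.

q(3) = 9 - 5r
q(4) = 27 - 12r
So 27 - 12r = 15, giving r = 1.

1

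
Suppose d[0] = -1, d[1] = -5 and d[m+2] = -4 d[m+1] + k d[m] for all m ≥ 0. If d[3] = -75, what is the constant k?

d[2] = 20 - k
d[3] = -80 - k
So -80 - k = -75, giving k = -5.

-5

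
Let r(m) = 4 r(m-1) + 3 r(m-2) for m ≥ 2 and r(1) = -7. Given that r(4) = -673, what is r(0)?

-1

Let r(0) = v.
r(2) = -28 + 3v
r(3) = -133 + 12v
r(4) = -616 + 57v
So -616 + 57v = -673, giving v = -1.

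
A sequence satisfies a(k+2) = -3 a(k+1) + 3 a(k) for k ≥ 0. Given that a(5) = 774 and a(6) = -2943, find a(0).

Rearranging, a(k-2) = (a(k) + 3 a(k-1)) / 3.
a(4) = (-2943 + 3*774) / 3 = -621/3 = -207
a(3) = (774 + 3*(-207)) / 3 = 153/3 = 51
a(2) = (-207 + 3*51) / 3 = -54/3 = -18
a(1) = (51 + 3*(-18)) / 3 = -3/3 = -1
a(0) = (-18 + 3*(-1)) / 3 = -21/3 = -7

-7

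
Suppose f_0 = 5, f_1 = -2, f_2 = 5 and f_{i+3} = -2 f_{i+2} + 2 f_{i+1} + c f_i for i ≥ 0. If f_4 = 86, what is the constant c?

-4

f_3 = -14 + 5c
f_4 = 38 - 12c
So 38 - 12c = 86, giving c = -4.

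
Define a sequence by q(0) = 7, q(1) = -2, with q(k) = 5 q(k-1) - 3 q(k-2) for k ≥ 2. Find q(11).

q(2) = 5·(-2) - 3·7 = -31
q(3) = 5·(-31) - 3·(-2) = -149
q(4) = 5·(-149) - 3·(-31) = -652
q(5) = 5·(-652) - 3·(-149) = -2813
q(6) = 5·(-2813) - 3·(-652) = -12109
q(7) = 5·(-12109) - 3·(-2813) = -52106
q(8) = 5·(-52106) - 3·(-12109) = -224203
q(9) = 5·(-224203) - 3·(-52106) = -964697
q(10) = 5·(-964697) - 3·(-224203) = -4150876
q(11) = 5·(-4150876) - 3·(-964697) = -17860289

-17860289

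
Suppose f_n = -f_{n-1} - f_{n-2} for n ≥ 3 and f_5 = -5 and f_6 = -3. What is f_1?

Rearranging, f_{n-2} = -(f_n + f_{n-1}).
f_4 = -(-3 + (-5)) = 8
f_3 = -(-5 + 8) = -3
f_2 = -(8 + (-3)) = -5
f_1 = -(-3 + (-5)) = 8

8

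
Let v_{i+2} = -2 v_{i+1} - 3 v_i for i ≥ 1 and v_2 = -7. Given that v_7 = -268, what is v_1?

-6

Let v_1 = z.
v_3 = 14 - 3z
v_4 = -7 + 6z
v_5 = -28 - 3z
v_6 = 77 - 12z
v_7 = -70 + 33z
So -70 + 33z = -268, giving z = -6.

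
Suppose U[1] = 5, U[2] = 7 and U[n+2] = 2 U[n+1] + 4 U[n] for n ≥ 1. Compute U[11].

U[3] = 2*7 + 4*5 = 34
U[4] = 2*34 + 4*7 = 96
U[5] = 2*96 + 4*34 = 328
U[6] = 2*328 + 4*96 = 1040
U[7] = 2*1040 + 4*328 = 3392
U[8] = 2*3392 + 4*1040 = 10944
U[9] = 2*10944 + 4*3392 = 35456
U[10] = 2*35456 + 4*10944 = 114688
U[11] = 2*114688 + 4*35456 = 371200

371200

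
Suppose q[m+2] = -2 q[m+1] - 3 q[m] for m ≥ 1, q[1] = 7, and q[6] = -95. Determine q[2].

1

Let q[2] = w.
q[3] = -21 - 2w
q[4] = 42 + w
q[5] = -21 + 4w
q[6] = -84 - 11w
So -84 - 11w = -95, giving w = 1.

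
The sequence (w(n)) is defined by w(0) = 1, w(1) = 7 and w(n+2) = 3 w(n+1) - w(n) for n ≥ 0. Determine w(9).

17101

w(2) = 3(7) - 1 = 20
w(3) = 3(20) - 7 = 53
w(4) = 3(53) - 20 = 139
w(5) = 3(139) - 53 = 364
w(6) = 3(364) - 139 = 953
w(7) = 3(953) - 364 = 2495
w(8) = 3(2495) - 953 = 6532
w(9) = 3(6532) - 2495 = 17101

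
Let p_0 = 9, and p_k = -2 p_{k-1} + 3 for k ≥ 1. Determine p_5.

p_1 = -2*9 + 3 = -15
p_2 = -2*(-15) + 3 = 33
p_3 = -2*33 + 3 = -63
p_4 = -2*(-63) + 3 = 129
p_5 = -2*129 + 3 = -255

-255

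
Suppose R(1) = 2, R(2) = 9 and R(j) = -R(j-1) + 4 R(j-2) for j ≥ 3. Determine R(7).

R(3) = -9 + 4·2 = -1
R(4) = -(-1) + 4·9 = 37
R(5) = -37 + 4·(-1) = -41
R(6) = -(-41) + 4·37 = 189
R(7) = -189 + 4·(-41) = -353

-353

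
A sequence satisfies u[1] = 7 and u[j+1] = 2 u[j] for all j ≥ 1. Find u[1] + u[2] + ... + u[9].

3577

u[2] = 2*7 = 14
u[3] = 2*14 = 28
u[4] = 2*28 = 56
u[5] = 2*56 = 112
u[6] = 2*112 = 224
u[7] = 2*224 = 448
u[8] = 2*448 = 896
u[9] = 2*896 = 1792
Sum = 7 + 14 + 28 + 56 + 112 + 224 + 448 + 896 + 1792 = 3577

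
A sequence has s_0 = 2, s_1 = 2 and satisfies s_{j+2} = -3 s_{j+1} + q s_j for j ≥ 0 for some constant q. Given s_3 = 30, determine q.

-3

s_2 = -6 + 2q
s_3 = 18 - 4q
So 18 - 4q = 30, giving q = -3.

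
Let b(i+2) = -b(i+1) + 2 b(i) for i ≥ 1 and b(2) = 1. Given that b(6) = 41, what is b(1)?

Let b(1) = w.
b(3) = -1 + 2w
b(4) = 3 - 2w
b(5) = -5 + 6w
b(6) = 11 - 10w
So 11 - 10w = 41, giving w = -3.

-3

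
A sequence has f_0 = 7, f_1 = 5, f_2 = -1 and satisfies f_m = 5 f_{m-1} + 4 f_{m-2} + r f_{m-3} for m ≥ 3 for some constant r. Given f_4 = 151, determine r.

f_3 = 15 + 7r
f_4 = 71 + 40r
So 71 + 40r = 151, giving r = 2.

2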